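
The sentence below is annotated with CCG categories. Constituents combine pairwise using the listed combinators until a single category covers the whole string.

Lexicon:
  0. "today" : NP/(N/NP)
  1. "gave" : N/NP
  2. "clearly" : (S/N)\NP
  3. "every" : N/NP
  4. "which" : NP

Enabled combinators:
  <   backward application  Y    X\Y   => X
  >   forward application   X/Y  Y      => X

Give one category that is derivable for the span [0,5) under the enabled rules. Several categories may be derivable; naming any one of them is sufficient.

S

[0,5] S   >
  [0,3] S/N   <
    [0,2] NP   >
      [0,1] "today" : NP/(N/NP)
      [1,2] "gave" : N/NP
    [2,3] "clearly" : (S/N)\NP
  [3,5] N   >
    [3,4] "every" : N/NP
    [4,5] "which" : NP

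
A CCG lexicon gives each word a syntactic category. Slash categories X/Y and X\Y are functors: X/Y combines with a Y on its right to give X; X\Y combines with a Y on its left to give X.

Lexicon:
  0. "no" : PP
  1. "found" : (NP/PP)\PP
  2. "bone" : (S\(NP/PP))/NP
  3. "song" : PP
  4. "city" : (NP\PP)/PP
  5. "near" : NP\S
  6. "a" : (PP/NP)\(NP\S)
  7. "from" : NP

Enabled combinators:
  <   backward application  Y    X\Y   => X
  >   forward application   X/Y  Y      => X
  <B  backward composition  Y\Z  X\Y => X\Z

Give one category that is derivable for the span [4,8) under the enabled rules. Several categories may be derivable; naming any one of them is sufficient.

[0,8] S   <
  [0,2] NP/PP   <
    [0,1] "no" : PP
    [1,2] "found" : (NP/PP)\PP
  [2,8] S\(NP/PP)   >
    [2,3] "bone" : (S\(NP/PP))/NP
    [3,8] NP   <
      [3,4] "song" : PP
      [4,8] NP\PP   >
        [4,5] "city" : (NP\PP)/PP
        [5,8] PP   >
          [5,7] PP/NP   <
            [5,6] "near" : NP\S
            [6,7] "a" : (PP/NP)\(NP\S)
          [7,8] "from" : NP

NP\PP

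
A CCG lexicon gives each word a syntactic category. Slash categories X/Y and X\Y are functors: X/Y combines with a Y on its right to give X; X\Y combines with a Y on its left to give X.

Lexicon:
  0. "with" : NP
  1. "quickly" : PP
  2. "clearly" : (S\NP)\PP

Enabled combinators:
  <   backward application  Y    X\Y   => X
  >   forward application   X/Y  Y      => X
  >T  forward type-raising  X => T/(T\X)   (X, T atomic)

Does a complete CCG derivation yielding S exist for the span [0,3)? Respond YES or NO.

[0,3] S   <
  [0,1] "with" : NP
  [1,3] S\NP   <
    [1,2] "quickly" : PP
    [2,3] "clearly" : (S\NP)\PP

YES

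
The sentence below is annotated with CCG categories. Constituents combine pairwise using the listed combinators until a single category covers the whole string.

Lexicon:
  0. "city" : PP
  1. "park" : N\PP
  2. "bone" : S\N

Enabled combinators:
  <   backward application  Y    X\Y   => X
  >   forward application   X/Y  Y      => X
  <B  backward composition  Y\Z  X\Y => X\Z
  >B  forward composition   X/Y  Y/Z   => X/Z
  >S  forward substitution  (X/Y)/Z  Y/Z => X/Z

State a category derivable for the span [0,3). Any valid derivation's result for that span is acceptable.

[0,3] S   <
  [0,1] "city" : PP
  [1,3] S\PP   <B
    [1,2] "park" : N\PP
    [2,3] "bone" : S\N

S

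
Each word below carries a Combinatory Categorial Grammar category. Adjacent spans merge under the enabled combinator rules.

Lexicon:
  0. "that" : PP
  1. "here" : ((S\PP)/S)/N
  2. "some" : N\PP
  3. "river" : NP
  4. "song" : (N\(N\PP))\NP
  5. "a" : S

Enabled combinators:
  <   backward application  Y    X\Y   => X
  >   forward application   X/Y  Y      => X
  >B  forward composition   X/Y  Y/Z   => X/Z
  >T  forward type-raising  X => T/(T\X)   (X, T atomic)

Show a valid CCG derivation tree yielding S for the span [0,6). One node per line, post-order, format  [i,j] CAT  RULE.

[0,6] S   <
  [0,1] "that" : PP
  [1,6] S\PP   >
    [1,5] (S\PP)/S   >
      [1,2] "here" : ((S\PP)/S)/N
      [2,5] N   <
        [2,3] "some" : N\PP
        [3,5] N\(N\PP)   <
          [3,4] "river" : NP
          [4,5] "song" : (N\(N\PP))\NP
    [5,6] "a" : S

[0,1] PP  lex  "that"
[1,2] ((S\PP)/S)/N  lex  "here"
[2,3] N\PP  lex  "some"
[3,4] NP  lex  "river"
[4,5] (N\(N\PP))\NP  lex  "song"
[3,5] N\(N\PP)  <  k=4
[2,5] N  <  k=3
[1,5] (S\PP)/S  >  k=2
[5,6] S  lex  "a"
[1,6] S\PP  >  k=5
[0,6] S  <  k=1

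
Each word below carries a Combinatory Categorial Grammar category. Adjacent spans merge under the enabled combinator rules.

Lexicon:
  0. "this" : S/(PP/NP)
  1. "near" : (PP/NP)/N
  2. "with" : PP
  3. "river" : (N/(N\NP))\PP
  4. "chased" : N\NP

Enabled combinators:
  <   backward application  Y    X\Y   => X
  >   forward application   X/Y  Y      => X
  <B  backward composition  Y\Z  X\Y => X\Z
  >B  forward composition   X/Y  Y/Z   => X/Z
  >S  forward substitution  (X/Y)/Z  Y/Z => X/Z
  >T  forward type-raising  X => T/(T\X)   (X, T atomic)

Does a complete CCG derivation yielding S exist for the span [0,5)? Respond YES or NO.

YES

[0,5] S   >
  [0,1] "this" : S/(PP/NP)
  [1,5] PP/NP   >
    [1,2] "near" : (PP/NP)/N
    [2,5] N   >
      [2,4] N/(N\NP)   <
        [2,3] "with" : PP
        [3,4] "river" : (N/(N\NP))\PP
      [4,5] "chased" : N\NP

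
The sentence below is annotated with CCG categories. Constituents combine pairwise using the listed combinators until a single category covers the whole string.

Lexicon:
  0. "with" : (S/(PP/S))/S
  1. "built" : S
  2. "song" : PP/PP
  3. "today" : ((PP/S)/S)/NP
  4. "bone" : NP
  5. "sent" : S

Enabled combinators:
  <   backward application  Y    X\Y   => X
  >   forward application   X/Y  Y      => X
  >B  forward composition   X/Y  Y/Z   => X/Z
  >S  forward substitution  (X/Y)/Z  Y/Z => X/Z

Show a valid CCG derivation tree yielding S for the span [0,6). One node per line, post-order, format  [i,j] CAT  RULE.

[0,1] (S/(PP/S))/S  lex  "with"
[1,2] S  lex  "built"
[0,2] S/(PP/S)  >  k=1
[2,3] PP/PP  lex  "song"
[3,4] ((PP/S)/S)/NP  lex  "today"
[4,5] NP  lex  "bone"
[3,5] (PP/S)/S  >  k=4
[5,6] S  lex  "sent"
[3,6] PP/S  >  k=5
[2,6] PP/S  >B  k=3
[0,6] S  >  k=2

[0,6] S   >
  [0,2] S/(PP/S)   >
    [0,1] "with" : (S/(PP/S))/S
    [1,2] "built" : S
  [2,6] PP/S   >B
    [2,3] "song" : PP/PP
    [3,6] PP/S   >
      [3,5] (PP/S)/S   >
        [3,4] "today" : ((PP/S)/S)/NP
        [4,5] "bone" : NP
      [5,6] "sent" : S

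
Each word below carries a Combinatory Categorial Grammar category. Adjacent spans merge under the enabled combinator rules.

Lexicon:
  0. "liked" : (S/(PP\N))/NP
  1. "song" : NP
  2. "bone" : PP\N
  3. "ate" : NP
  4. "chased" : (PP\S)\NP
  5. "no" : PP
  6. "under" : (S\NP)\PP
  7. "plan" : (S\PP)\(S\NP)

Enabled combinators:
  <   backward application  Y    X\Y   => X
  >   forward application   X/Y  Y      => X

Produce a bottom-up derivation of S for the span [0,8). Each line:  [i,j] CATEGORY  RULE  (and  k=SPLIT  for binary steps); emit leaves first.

[0,8] S   <
  [0,5] PP   <
    [0,3] S   >
      [0,2] S/(PP\N)   >
        [0,1] "liked" : (S/(PP\N))/NP
        [1,2] "song" : NP
      [2,3] "bone" : PP\N
    [3,5] PP\S   <
      [3,4] "ate" : NP
      [4,5] "chased" : (PP\S)\NP
  [5,8] S\PP   <
    [5,7] S\NP   <
      [5,6] "no" : PP
      [6,7] "under" : (S\NP)\PP
    [7,8] "plan" : (S\PP)\(S\NP)

[0,1] (S/(PP\N))/NP  lex  "liked"
[1,2] NP  lex  "song"
[0,2] S/(PP\N)  >  k=1
[2,3] PP\N  lex  "bone"
[0,3] S  >  k=2
[3,4] NP  lex  "ate"
[4,5] (PP\S)\NP  lex  "chased"
[3,5] PP\S  <  k=4
[0,5] PP  <  k=3
[5,6] PP  lex  "no"
[6,7] (S\NP)\PP  lex  "under"
[5,7] S\NP  <  k=6
[7,8] (S\PP)\(S\NP)  lex  "plan"
[5,8] S\PP  <  k=7
[0,8] S  <  k=5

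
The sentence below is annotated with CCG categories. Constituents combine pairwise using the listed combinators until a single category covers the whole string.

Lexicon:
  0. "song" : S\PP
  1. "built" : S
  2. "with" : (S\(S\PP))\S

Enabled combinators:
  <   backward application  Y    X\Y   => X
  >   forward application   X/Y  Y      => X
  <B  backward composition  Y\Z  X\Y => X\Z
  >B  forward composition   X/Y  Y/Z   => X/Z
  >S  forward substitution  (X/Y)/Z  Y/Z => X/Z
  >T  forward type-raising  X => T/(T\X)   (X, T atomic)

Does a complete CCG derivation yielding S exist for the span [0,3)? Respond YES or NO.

YES

[0,3] S   <
  [0,1] "song" : S\PP
  [1,3] S\(S\PP)   <
    [1,2] "built" : S
    [2,3] "with" : (S\(S\PP))\S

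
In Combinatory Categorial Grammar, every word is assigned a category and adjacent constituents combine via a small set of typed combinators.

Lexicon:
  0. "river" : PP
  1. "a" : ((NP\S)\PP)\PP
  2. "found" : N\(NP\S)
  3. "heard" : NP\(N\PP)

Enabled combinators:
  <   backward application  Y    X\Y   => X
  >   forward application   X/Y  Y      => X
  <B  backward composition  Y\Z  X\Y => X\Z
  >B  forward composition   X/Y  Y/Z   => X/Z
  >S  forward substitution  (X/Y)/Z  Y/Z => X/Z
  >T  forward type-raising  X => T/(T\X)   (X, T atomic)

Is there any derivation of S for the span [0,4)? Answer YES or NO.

NO

PP ((NP\S)\PP)\PP N\(NP\S) NP\(N\PP)
CKY chart[0,4] = {N/(N\NP), NP, NP/(NP\NP), PP/(PP\NP), S/(S\NP)}; S ∉ chart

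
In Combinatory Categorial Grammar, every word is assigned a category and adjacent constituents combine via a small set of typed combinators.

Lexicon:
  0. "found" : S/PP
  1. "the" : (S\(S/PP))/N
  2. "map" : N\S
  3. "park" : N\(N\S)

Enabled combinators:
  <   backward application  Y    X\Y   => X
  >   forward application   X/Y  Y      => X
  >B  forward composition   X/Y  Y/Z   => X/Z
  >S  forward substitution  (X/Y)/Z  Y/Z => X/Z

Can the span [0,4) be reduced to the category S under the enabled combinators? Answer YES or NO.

YES

[0,4] S   <
  [0,1] "found" : S/PP
  [1,4] S\(S/PP)   >
    [1,2] "the" : (S\(S/PP))/N
    [2,4] N   <
      [2,3] "map" : N\S
      [3,4] "park" : N\(N\S)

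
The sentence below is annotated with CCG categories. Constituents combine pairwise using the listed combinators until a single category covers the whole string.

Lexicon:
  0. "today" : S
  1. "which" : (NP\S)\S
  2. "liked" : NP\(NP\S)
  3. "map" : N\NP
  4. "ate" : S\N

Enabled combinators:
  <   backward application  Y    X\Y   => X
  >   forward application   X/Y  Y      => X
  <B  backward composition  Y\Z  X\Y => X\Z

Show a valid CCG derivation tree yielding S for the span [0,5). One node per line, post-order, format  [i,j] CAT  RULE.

[0,1] S  lex  "today"
[1,2] (NP\S)\S  lex  "which"
[0,2] NP\S  <  k=1
[2,3] NP\(NP\S)  lex  "liked"
[0,3] NP  <  k=2
[3,4] N\NP  lex  "map"
[4,5] S\N  lex  "ate"
[3,5] S\NP  <B  k=4
[0,5] S  <  k=3

[0,5] S   <
  [0,3] NP   <
    [0,2] NP\S   <
      [0,1] "today" : S
      [1,2] "which" : (NP\S)\S
    [2,3] "liked" : NP\(NP\S)
  [3,5] S\NP   <B
    [3,4] "map" : N\NP
    [4,5] "ate" : S\N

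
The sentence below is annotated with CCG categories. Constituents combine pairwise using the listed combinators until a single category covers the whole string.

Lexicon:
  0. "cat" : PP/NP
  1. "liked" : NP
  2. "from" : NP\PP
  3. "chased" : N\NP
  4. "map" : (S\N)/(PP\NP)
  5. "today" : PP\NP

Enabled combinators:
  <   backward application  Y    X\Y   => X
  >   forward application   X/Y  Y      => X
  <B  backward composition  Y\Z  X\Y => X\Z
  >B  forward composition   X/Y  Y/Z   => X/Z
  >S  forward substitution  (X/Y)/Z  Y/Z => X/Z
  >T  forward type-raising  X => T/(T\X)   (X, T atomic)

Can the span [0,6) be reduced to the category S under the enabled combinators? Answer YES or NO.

YES

[0,6] S   <
  [0,2] PP   >
    [0,1] "cat" : PP/NP
    [1,2] "liked" : NP
  [2,6] S\PP   <B
    [2,4] N\PP   <B
      [2,3] "from" : NP\PP
      [3,4] "chased" : N\NP
    [4,6] S\N   >
      [4,5] "map" : (S\N)/(PP\NP)
      [5,6] "today" : PP\NP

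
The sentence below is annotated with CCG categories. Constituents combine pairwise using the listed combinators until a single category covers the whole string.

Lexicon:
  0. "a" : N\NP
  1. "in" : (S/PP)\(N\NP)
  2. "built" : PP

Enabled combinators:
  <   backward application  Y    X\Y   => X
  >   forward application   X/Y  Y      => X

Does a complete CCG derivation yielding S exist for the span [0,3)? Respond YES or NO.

YES

[0,3] S   >
  [0,2] S/PP   <
    [0,1] "a" : N\NP
    [1,2] "in" : (S/PP)\(N\NP)
  [2,3] "built" : PP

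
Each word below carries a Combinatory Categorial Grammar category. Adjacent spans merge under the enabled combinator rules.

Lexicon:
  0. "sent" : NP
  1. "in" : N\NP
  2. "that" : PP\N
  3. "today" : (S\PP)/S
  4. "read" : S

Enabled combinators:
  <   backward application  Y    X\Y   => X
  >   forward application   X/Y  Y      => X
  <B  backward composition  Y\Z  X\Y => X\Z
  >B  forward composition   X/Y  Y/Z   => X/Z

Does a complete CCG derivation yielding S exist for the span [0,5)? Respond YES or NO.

YES

[0,5] S   <
  [0,2] N   <
    [0,1] "sent" : NP
    [1,2] "in" : N\NP
  [2,5] S\N   <B
    [2,3] "that" : PP\N
    [3,5] S\PP   >
      [3,4] "today" : (S\PP)/S
      [4,5] "read" : S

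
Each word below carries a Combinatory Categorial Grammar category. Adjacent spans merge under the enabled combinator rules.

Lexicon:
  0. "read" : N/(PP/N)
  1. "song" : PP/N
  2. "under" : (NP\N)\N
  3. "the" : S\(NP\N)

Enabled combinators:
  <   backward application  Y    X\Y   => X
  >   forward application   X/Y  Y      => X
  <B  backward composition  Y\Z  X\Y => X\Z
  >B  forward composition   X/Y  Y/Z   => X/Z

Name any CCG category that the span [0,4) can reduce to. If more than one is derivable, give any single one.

[0,4] S   <
  [0,3] NP\N   <
    [0,2] N   >
      [0,1] "read" : N/(PP/N)
      [1,2] "song" : PP/N
    [2,3] "under" : (NP\N)\N
  [3,4] "the" : S\(NP\N)

S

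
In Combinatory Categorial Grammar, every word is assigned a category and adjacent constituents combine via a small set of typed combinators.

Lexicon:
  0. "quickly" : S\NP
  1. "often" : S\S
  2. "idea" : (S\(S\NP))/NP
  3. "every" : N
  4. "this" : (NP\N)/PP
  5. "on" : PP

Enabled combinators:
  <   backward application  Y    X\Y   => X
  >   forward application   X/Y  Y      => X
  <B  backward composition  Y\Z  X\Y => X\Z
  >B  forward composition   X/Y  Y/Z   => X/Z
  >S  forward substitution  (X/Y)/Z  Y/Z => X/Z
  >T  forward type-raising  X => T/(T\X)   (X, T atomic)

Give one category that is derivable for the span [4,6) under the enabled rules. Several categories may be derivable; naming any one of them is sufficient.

NP\N

[0,6] S   <
  [0,2] S\NP   <B
    [0,1] "quickly" : S\NP
    [1,2] "often" : S\S
  [2,6] S\(S\NP)   >
    [2,3] "idea" : (S\(S\NP))/NP
    [3,6] NP   <
      [3,4] "every" : N
      [4,6] NP\N   >
        [4,5] "this" : (NP\N)/PP
        [5,6] "on" : PP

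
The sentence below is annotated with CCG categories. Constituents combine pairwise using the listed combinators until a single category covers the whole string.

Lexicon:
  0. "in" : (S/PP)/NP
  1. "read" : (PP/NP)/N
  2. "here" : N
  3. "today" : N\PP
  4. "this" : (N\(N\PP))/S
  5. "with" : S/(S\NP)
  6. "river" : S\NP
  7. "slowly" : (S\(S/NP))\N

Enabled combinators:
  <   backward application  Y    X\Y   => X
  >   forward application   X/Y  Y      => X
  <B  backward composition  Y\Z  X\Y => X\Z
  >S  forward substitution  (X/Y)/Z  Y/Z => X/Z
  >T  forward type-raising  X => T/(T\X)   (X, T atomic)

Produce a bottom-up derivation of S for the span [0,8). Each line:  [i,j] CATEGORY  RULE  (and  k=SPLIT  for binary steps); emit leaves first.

[0,1] (S/PP)/NP  lex  "in"
[1,2] (PP/NP)/N  lex  "read"
[2,3] N  lex  "here"
[1,3] PP/NP  >  k=2
[0,3] S/NP  >S  k=1
[3,4] N\PP  lex  "today"
[4,5] (N\(N\PP))/S  lex  "this"
[5,6] S/(S\NP)  lex  "with"
[6,7] S\NP  lex  "river"
[5,7] S  >  k=6
[4,7] N\(N\PP)  >  k=5
[3,7] N  <  k=4
[7,8] (S\(S/NP))\N  lex  "slowly"
[3,8] S\(S/NP)  <  k=7
[0,8] S  <  k=3

[0,8] S   <
  [0,3] S/NP   >S
    [0,1] "in" : (S/PP)/NP
    [1,3] PP/NP   >
      [1,2] "read" : (PP/NP)/N
      [2,3] "here" : N
  [3,8] S\(S/NP)   <
    [3,7] N   <
      [3,4] "today" : N\PP
      [4,7] N\(N\PP)   >
        [4,5] "this" : (N\(N\PP))/S
        [5,7] S   >
          [5,6] "with" : S/(S\NP)
          [6,7] "river" : S\NP
    [7,8] "slowly" : (S\(S/NP))\N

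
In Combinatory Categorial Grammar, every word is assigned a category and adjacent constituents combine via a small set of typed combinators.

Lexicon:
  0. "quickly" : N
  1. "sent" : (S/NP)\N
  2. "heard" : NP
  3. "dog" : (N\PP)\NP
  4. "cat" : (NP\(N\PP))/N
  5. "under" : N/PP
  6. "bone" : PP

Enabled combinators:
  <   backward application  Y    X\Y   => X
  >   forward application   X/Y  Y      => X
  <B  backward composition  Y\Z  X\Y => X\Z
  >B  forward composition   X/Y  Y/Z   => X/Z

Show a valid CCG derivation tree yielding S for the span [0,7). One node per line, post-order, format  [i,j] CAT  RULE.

[0,7] S   >
  [0,2] S/NP   <
    [0,1] "quickly" : N
    [1,2] "sent" : (S/NP)\N
  [2,7] NP   <
    [2,4] N\PP   <
      [2,3] "heard" : NP
      [3,4] "dog" : (N\PP)\NP
    [4,7] NP\(N\PP)   >
      [4,5] "cat" : (NP\(N\PP))/N
      [5,7] N   >
        [5,6] "under" : N/PP
        [6,7] "bone" : PP

[0,1] N  lex  "quickly"
[1,2] (S/NP)\N  lex  "sent"
[0,2] S/NP  <  k=1
[2,3] NP  lex  "heard"
[3,4] (N\PP)\NP  lex  "dog"
[2,4] N\PP  <  k=3
[4,5] (NP\(N\PP))/N  lex  "cat"
[5,6] N/PP  lex  "under"
[6,7] PP  lex  "bone"
[5,7] N  >  k=6
[4,7] NP\(N\PP)  >  k=5
[2,7] NP  <  k=4
[0,7] S  >  k=2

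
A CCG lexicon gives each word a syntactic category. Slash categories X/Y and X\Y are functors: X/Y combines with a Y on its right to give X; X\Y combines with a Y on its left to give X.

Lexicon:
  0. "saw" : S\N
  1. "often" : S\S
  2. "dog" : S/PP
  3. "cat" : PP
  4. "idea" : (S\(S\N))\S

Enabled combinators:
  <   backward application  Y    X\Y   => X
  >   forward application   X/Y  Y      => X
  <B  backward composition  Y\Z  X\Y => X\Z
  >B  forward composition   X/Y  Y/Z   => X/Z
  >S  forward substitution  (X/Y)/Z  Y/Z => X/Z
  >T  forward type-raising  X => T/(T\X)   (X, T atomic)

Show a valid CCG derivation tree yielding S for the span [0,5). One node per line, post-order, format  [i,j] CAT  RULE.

[0,5] S   <
  [0,2] S\N   <B
    [0,1] "saw" : S\N
    [1,2] "often" : S\S
  [2,5] S\(S\N)   <
    [2,4] S   >
      [2,3] "dog" : S/PP
      [3,4] "cat" : PP
    [4,5] "idea" : (S\(S\N))\S

[0,1] S\N  lex  "saw"
[1,2] S\S  lex  "often"
[0,2] S\N  <B  k=1
[2,3] S/PP  lex  "dog"
[3,4] PP  lex  "cat"
[2,4] S  >  k=3
[4,5] (S\(S\N))\S  lex  "idea"
[2,5] S\(S\N)  <  k=4
[0,5] S  <  k=2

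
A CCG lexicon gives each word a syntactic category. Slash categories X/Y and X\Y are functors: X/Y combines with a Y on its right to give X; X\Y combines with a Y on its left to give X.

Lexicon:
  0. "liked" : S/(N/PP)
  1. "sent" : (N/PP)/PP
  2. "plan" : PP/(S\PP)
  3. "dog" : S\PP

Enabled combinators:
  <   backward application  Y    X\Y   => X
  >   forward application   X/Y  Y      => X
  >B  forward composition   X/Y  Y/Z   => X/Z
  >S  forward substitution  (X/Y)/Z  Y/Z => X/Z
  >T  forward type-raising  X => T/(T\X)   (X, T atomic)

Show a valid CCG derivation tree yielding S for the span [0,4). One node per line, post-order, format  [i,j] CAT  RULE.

[0,1] S/(N/PP)  lex  "liked"
[1,2] (N/PP)/PP  lex  "sent"
[0,2] S/PP  >B  k=1
[2,3] PP/(S\PP)  lex  "plan"
[3,4] S\PP  lex  "dog"
[2,4] PP  >  k=3
[0,4] S  >  k=2

[0,4] S   >
  [0,2] S/PP   >B
    [0,1] "liked" : S/(N/PP)
    [1,2] "sent" : (N/PP)/PP
  [2,4] PP   >
    [2,3] "plan" : PP/(S\PP)
    [3,4] "dog" : S\PP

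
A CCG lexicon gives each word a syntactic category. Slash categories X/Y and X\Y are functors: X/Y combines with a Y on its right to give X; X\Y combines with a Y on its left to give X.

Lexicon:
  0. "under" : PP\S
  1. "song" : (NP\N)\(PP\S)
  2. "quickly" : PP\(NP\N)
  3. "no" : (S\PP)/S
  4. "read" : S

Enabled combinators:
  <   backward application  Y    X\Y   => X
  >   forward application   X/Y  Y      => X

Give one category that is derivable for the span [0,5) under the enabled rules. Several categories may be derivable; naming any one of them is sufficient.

S

[0,5] S   <
  [0,3] PP   <
    [0,2] NP\N   <
      [0,1] "under" : PP\S
      [1,2] "song" : (NP\N)\(PP\S)
    [2,3] "quickly" : PP\(NP\N)
  [3,5] S\PP   >
    [3,4] "no" : (S\PP)/S
    [4,5] "read" : S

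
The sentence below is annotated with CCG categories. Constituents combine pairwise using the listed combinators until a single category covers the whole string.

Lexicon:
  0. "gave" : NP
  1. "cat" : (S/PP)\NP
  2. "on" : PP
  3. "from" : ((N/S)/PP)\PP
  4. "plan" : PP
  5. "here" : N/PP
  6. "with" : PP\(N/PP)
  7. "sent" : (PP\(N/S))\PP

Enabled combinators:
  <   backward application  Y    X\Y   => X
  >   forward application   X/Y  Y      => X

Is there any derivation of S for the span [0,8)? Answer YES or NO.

[0,8] S   >
  [0,2] S/PP   <
    [0,1] "gave" : NP
    [1,2] "cat" : (S/PP)\NP
  [2,8] PP   <
    [2,5] N/S   >
      [2,4] (N/S)/PP   <
        [2,3] "on" : PP
        [3,4] "from" : ((N/S)/PP)\PP
      [4,5] "plan" : PP
    [5,8] PP\(N/S)   <
      [5,7] PP   <
        [5,6] "here" : N/PP
        [6,7] "with" : PP\(N/PP)
      [7,8] "sent" : (PP\(N/S))\PP

YES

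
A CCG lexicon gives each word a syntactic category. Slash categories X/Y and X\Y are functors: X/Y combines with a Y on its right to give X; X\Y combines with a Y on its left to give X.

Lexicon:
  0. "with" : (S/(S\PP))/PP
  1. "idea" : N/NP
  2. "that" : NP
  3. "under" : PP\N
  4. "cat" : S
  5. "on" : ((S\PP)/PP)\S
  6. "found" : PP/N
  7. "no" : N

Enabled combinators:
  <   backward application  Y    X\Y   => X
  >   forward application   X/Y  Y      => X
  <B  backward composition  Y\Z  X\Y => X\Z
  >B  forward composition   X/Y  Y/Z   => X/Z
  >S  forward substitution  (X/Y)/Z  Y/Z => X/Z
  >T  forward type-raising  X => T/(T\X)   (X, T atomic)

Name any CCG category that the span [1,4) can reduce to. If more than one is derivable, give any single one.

PP

[0,8] S   >
  [0,4] S/(S\PP)   >
    [0,1] "with" : (S/(S\PP))/PP
    [1,4] PP   <
      [1,3] N   >
        [1,2] "idea" : N/NP
        [2,3] "that" : NP
      [3,4] "under" : PP\N
  [4,8] S\PP   >
    [4,6] (S\PP)/PP   <
      [4,5] "cat" : S
      [5,6] "on" : ((S\PP)/PP)\S
    [6,8] PP   >
      [6,7] "found" : PP/N
      [7,8] "no" : N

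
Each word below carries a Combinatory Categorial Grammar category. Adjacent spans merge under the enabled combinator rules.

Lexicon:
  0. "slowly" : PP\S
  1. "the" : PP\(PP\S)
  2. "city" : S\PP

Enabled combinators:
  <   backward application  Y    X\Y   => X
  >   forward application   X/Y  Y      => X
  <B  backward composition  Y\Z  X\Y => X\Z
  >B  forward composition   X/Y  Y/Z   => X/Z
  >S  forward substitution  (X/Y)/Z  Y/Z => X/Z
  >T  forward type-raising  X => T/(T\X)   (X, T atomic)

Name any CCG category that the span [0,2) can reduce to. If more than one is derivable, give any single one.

PP

[0,3] S   <
  [0,2] PP   <
    [0,1] "slowly" : PP\S
    [1,2] "the" : PP\(PP\S)
  [2,3] "city" : S\PP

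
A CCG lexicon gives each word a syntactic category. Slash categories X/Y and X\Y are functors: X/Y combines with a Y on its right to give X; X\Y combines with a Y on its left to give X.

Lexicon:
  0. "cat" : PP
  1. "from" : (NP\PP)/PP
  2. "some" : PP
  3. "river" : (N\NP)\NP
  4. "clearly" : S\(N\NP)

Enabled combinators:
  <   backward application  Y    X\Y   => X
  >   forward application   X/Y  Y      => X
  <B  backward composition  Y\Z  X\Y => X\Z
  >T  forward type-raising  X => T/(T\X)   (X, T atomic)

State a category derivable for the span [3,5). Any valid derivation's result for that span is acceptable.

S\NP

[0,5] S   <
  [0,3] NP   >
    [0,1] NP/(NP\PP)   >T
      [0,1] "cat" : PP
    [1,3] NP\PP   >
      [1,2] "from" : (NP\PP)/PP
      [2,3] "some" : PP
  [3,5] S\NP   <B
    [3,4] "river" : (N\NP)\NP
    [4,5] "clearly" : S\(N\NP)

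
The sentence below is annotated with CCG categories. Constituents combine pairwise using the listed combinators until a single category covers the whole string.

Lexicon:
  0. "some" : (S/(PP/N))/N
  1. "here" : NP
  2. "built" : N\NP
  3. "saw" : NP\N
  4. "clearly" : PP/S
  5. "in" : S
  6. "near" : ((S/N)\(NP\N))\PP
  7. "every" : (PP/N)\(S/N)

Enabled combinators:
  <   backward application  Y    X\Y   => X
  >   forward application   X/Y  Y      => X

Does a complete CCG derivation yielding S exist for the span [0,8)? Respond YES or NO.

[0,8] S   >
  [0,3] S/(PP/N)   >
    [0,1] "some" : (S/(PP/N))/N
    [1,3] N   <
      [1,2] "here" : NP
      [2,3] "built" : N\NP
  [3,8] PP/N   <
    [3,7] S/N   <
      [3,4] "saw" : NP\N
      [4,7] (S/N)\(NP\N)   <
        [4,6] PP   >
          [4,5] "clearly" : PP/S
          [5,6] "in" : S
        [6,7] "near" : ((S/N)\(NP\N))\PP
    [7,8] "every" : (PP/N)\(S/N)

YES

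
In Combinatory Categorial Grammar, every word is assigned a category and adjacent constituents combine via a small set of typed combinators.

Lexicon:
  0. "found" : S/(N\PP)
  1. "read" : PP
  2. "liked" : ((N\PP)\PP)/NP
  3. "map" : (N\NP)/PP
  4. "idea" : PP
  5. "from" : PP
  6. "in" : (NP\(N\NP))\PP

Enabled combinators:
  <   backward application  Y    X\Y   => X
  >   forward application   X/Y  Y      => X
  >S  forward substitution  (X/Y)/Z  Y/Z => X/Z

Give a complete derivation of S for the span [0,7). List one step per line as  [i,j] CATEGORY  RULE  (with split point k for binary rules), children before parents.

[0,7] S   >
  [0,1] "found" : S/(N\PP)
  [1,7] N\PP   <
    [1,2] "read" : PP
    [2,7] (N\PP)\PP   >
      [2,3] "liked" : ((N\PP)\PP)/NP
      [3,7] NP   <
        [3,5] N\NP   >
          [3,4] "map" : (N\NP)/PP
          [4,5] "idea" : PP
        [5,7] NP\(N\NP)   <
          [5,6] "from" : PP
          [6,7] "in" : (NP\(N\NP))\PP

[0,1] S/(N\PP)  lex  "found"
[1,2] PP  lex  "read"
[2,3] ((N\PP)\PP)/NP  lex  "liked"
[3,4] (N\NP)/PP  lex  "map"
[4,5] PP  lex  "idea"
[3,5] N\NP  >  k=4
[5,6] PP  lex  "from"
[6,7] (NP\(N\NP))\PP  lex  "in"
[5,7] NP\(N\NP)  <  k=6
[3,7] NP  <  k=5
[2,7] (N\PP)\PP  >  k=3
[1,7] N\PP  <  k=2
[0,7] S  >  k=1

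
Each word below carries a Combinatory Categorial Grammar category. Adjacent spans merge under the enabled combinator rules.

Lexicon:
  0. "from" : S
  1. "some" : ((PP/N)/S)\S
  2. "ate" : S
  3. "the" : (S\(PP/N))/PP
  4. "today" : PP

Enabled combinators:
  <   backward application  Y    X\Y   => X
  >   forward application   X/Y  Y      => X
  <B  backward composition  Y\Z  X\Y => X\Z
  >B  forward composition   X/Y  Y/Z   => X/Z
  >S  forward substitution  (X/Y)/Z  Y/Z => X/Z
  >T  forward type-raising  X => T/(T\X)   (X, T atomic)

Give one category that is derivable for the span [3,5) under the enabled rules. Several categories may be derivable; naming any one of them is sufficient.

S\(PP/N)

[0,5] S   <
  [0,3] PP/N   >
    [0,2] (PP/N)/S   <
      [0,1] "from" : S
      [1,2] "some" : ((PP/N)/S)\S
    [2,3] "ate" : S
  [3,5] S\(PP/N)   >
    [3,4] "the" : (S\(PP/N))/PP
    [4,5] "today" : PP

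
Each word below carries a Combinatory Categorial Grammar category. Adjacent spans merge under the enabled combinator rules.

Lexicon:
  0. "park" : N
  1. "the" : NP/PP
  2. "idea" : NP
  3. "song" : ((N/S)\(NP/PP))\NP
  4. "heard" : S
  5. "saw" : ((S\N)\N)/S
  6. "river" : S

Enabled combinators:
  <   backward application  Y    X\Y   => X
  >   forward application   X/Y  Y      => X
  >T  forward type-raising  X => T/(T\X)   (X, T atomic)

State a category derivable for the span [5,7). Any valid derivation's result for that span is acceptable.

(S\N)\N

[0,7] S   >
  [0,1] S/(S\N)   >T
    [0,1] "park" : N
  [1,7] S\N   <
    [1,5] N   >
      [1,4] N/S   <
        [1,2] "the" : NP/PP
        [2,4] (N/S)\(NP/PP)   <
          [2,3] "idea" : NP
          [3,4] "song" : ((N/S)\(NP/PP))\NP
      [4,5] "heard" : S
    [5,7] (S\N)\N   >
      [5,6] "saw" : ((S\N)\N)/S
      [6,7] "river" : S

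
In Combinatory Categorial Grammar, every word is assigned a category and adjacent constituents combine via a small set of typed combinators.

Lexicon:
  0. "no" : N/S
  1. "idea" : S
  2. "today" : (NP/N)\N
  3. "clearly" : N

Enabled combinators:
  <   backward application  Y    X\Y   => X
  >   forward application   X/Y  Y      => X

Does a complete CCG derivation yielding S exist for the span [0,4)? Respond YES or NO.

NO

N/S S (NP/N)\N N
CKY chart[0,4] = {NP}; S ∉ chart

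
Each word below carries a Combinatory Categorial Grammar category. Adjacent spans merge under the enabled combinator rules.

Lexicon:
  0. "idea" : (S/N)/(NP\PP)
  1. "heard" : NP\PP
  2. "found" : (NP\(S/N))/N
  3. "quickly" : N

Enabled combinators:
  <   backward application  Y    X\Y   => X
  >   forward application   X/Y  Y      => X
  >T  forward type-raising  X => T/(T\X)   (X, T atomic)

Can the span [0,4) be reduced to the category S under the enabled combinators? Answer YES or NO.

NO

(S/N)/(NP\PP) NP\PP (NP\(S/N))/N N
CKY chart[0,4] = {N/(N\NP), NP, NP/(NP\NP), PP/(PP\NP), S/(S\NP)}; S ∉ chart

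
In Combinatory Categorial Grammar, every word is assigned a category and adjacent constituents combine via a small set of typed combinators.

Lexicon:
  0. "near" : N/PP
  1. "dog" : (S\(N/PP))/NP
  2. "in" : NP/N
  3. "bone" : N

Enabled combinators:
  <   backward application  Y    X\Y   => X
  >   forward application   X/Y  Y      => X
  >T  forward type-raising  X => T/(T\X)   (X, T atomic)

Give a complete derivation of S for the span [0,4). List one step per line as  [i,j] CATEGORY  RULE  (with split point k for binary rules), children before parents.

[0,4] S   <
  [0,1] "near" : N/PP
  [1,4] S\(N/PP)   >
    [1,2] "dog" : (S\(N/PP))/NP
    [2,4] NP   >
      [2,3] "in" : NP/N
      [3,4] "bone" : N

[0,1] N/PP  lex  "near"
[1,2] (S\(N/PP))/NP  lex  "dog"
[2,3] NP/N  lex  "in"
[3,4] N  lex  "bone"
[2,4] NP  >  k=3
[1,4] S\(N/PP)  >  k=2
[0,4] S  <  k=1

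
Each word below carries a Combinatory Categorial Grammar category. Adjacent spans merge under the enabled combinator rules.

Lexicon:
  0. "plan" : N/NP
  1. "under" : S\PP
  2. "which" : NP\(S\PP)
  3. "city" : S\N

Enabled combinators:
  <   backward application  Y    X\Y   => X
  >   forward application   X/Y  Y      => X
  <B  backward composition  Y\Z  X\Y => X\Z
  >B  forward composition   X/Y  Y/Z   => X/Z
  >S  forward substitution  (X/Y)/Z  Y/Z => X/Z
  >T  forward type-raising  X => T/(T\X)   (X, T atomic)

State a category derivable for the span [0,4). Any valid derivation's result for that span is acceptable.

S

[0,4] S   <
  [0,3] N   >
    [0,1] "plan" : N/NP
    [1,3] NP   <
      [1,2] "under" : S\PP
      [2,3] "which" : NP\(S\PP)
  [3,4] "city" : S\N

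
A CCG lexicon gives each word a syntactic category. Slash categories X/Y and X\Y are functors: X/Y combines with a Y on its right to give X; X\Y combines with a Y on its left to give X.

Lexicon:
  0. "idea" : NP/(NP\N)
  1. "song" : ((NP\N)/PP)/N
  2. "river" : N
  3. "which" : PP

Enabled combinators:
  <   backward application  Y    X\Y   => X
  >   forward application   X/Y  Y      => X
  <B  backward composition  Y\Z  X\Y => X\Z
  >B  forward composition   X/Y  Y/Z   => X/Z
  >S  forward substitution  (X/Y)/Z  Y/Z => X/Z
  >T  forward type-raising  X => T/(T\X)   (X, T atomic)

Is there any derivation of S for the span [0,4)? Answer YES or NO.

NO

NP/(NP\N) ((NP\N)/PP)/N N PP
CKY chart[0,4] = {N/(N\NP), NP, NP/(NP\NP), NP/(PP\PP), PP/(PP\NP), S/(S\NP)}; S ∉ chart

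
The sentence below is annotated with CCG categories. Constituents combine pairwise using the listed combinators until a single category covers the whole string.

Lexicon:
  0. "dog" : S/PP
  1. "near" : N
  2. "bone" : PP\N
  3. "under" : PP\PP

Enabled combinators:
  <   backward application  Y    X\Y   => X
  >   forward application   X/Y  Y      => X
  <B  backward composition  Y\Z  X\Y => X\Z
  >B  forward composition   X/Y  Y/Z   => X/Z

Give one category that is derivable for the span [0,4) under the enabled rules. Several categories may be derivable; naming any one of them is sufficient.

S

[0,4] S   >
  [0,1] "dog" : S/PP
  [1,4] PP   <
    [1,2] "near" : N
    [2,4] PP\N   <B
      [2,3] "bone" : PP\N
      [3,4] "under" : PP\PP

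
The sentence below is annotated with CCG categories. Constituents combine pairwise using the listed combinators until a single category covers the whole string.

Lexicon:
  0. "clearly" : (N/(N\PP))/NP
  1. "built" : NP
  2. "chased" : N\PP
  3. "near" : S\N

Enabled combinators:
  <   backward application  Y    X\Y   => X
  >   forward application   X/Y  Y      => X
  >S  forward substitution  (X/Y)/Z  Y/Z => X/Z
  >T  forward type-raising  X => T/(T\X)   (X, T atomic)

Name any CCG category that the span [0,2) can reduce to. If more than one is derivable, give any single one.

[0,4] S   <
  [0,3] N   >
    [0,2] N/(N\PP)   >
      [0,1] "clearly" : (N/(N\PP))/NP
      [1,2] "built" : NP
    [2,3] "chased" : N\PP
  [3,4] "near" : S\N

N/(N\PP)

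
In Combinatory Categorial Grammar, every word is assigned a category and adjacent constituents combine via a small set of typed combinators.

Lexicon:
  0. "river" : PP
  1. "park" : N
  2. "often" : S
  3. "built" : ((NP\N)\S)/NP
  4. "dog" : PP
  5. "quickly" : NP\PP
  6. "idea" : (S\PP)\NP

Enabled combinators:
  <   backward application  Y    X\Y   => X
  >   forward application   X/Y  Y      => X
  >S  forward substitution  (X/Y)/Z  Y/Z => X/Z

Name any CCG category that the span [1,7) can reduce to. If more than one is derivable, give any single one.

[0,7] S   <
  [0,1] "river" : PP
  [1,7] S\PP   <
    [1,6] NP   <
      [1,2] "park" : N
      [2,6] NP\N   <
        [2,3] "often" : S
        [3,6] (NP\N)\S   >
          [3,4] "built" : ((NP\N)\S)/NP
          [4,6] NP   <
            [4,5] "dog" : PP
            [5,6] "quickly" : NP\PP
    [6,7] "idea" : (S\PP)\NP

S\PP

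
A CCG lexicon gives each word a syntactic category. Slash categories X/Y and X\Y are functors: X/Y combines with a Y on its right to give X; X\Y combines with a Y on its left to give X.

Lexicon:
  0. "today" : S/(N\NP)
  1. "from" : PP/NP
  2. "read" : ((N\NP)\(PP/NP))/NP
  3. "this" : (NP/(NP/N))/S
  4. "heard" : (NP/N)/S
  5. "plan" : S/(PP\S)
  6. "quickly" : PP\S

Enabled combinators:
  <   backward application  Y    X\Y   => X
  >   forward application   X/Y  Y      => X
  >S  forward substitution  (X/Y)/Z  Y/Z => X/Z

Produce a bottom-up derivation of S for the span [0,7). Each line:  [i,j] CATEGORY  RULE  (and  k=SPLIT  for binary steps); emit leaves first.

[0,1] S/(N\NP)  lex  "today"
[1,2] PP/NP  lex  "from"
[2,3] ((N\NP)\(PP/NP))/NP  lex  "read"
[3,4] (NP/(NP/N))/S  lex  "this"
[4,5] (NP/N)/S  lex  "heard"
[3,5] NP/S  >S  k=4
[5,6] S/(PP\S)  lex  "plan"
[6,7] PP\S  lex  "quickly"
[5,7] S  >  k=6
[3,7] NP  >  k=5
[2,7] (N\NP)\(PP/NP)  >  k=3
[1,7] N\NP  <  k=2
[0,7] S  >  k=1

[0,7] S   >
  [0,1] "today" : S/(N\NP)
  [1,7] N\NP   <
    [1,2] "from" : PP/NP
    [2,7] (N\NP)\(PP/NP)   >
      [2,3] "read" : ((N\NP)\(PP/NP))/NP
      [3,7] NP   >
        [3,5] NP/S   >S
          [3,4] "this" : (NP/(NP/N))/S
          [4,5] "heard" : (NP/N)/S
        [5,7] S   >
          [5,6] "plan" : S/(PP\S)
          [6,7] "quickly" : PP\S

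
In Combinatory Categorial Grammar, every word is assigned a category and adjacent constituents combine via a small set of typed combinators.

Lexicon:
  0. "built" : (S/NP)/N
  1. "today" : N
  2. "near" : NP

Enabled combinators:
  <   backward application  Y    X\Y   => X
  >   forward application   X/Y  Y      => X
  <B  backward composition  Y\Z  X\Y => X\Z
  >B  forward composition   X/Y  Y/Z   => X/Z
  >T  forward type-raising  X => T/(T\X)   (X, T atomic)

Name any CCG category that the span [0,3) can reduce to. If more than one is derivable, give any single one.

[0,3] S   >
  [0,2] S/NP   >
    [0,1] "built" : (S/NP)/N
    [1,2] "today" : N
  [2,3] "near" : NP

S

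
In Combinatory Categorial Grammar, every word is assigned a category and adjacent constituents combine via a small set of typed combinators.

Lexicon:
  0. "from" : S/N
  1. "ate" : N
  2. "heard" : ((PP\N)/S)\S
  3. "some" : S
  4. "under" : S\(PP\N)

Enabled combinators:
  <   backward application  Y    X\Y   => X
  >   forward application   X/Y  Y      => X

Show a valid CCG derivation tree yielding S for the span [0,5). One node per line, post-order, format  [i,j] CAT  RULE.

[0,5] S   <
  [0,4] PP\N   >
    [0,3] (PP\N)/S   <
      [0,2] S   >
        [0,1] "from" : S/N
        [1,2] "ate" : N
      [2,3] "heard" : ((PP\N)/S)\S
    [3,4] "some" : S
  [4,5] "under" : S\(PP\N)

[0,1] S/N  lex  "from"
[1,2] N  lex  "ate"
[0,2] S  >  k=1
[2,3] ((PP\N)/S)\S  lex  "heard"
[0,3] (PP\N)/S  <  k=2
[3,4] S  lex  "some"
[0,4] PP\N  >  k=3
[4,5] S\(PP\N)  lex  "under"
[0,5] S  <  k=4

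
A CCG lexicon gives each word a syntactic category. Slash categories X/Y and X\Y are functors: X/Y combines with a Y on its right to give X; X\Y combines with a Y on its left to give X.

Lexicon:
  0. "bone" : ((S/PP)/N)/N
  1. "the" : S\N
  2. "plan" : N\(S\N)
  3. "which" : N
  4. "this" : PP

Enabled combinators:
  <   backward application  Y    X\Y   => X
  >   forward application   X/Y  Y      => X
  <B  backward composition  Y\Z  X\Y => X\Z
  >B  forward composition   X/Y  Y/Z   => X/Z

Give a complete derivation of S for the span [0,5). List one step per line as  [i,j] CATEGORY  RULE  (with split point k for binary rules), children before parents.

[0,1] ((S/PP)/N)/N  lex  "bone"
[1,2] S\N  lex  "the"
[2,3] N\(S\N)  lex  "plan"
[1,3] N  <  k=2
[0,3] (S/PP)/N  >  k=1
[3,4] N  lex  "which"
[0,4] S/PP  >  k=3
[4,5] PP  lex  "this"
[0,5] S  >  k=4

[0,5] S   >
  [0,4] S/PP   >
    [0,3] (S/PP)/N   >
      [0,1] "bone" : ((S/PP)/N)/N
      [1,3] N   <
        [1,2] "the" : S\N
        [2,3] "plan" : N\(S\N)
    [3,4] "which" : N
  [4,5] "this" : PP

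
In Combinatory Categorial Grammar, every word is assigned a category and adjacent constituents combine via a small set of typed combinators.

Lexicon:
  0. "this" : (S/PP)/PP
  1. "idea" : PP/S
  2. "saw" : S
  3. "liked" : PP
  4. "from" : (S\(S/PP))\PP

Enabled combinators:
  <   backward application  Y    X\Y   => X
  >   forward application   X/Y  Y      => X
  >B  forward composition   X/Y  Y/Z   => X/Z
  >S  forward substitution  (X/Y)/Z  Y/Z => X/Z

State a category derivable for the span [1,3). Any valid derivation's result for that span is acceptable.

PP

[0,5] S   <
  [0,3] S/PP   >
    [0,1] "this" : (S/PP)/PP
    [1,3] PP   >
      [1,2] "idea" : PP/S
      [2,3] "saw" : S
  [3,5] S\(S/PP)   <
    [3,4] "liked" : PP
    [4,5] "from" : (S\(S/PP))\PP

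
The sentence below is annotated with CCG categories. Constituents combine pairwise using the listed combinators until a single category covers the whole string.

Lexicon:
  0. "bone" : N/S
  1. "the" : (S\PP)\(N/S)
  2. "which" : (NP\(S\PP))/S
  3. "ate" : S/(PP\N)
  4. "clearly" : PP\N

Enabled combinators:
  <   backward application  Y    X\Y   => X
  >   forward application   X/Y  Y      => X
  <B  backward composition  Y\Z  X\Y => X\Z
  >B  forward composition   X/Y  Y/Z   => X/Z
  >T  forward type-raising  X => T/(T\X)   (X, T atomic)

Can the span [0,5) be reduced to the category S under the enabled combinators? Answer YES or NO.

NO

N/S (S\PP)\(N/S) (NP\(S\PP))/S S/(PP\N) PP\N
CKY chart[0,5] = {N/(N\NP), NP, NP/(NP\NP), PP/(PP\NP), S/(S\NP)}; S ∉ chart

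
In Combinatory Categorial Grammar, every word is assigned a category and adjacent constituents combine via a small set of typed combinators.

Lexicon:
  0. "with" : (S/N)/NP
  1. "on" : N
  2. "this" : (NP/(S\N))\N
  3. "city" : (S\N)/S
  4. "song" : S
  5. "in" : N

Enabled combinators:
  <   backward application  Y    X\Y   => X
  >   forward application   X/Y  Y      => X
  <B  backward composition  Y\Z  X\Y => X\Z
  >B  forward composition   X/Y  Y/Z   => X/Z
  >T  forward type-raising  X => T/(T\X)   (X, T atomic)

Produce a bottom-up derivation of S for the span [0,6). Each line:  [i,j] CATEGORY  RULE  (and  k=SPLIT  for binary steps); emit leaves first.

[0,6] S   >
  [0,5] S/N   >
    [0,1] "with" : (S/N)/NP
    [1,5] NP   >
      [1,3] NP/(S\N)   <
        [1,2] "on" : N
        [2,3] "this" : (NP/(S\N))\N
      [3,5] S\N   >
        [3,4] "city" : (S\N)/S
        [4,5] "song" : S
  [5,6] "in" : N

[0,1] (S/N)/NP  lex  "with"
[1,2] N  lex  "on"
[2,3] (NP/(S\N))\N  lex  "this"
[1,3] NP/(S\N)  <  k=2
[3,4] (S\N)/S  lex  "city"
[4,5] S  lex  "song"
[3,5] S\N  >  k=4
[1,5] NP  >  k=3
[0,5] S/N  >  k=1
[5,6] N  lex  "in"
[0,6] S  >  k=5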